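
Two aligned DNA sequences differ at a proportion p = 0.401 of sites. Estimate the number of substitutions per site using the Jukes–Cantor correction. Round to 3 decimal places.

d = −(3/4) ln(1 − 4p/3) = −0.75 ln(1 − 0.534667) = −0.75 ln(0.465333)
  = −0.75 × (-0.765002) = 0.573752 substitutions/site.

0.574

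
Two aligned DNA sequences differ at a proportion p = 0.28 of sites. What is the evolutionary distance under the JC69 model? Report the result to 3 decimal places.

0.351

d = −(3/4) ln(1 − 4p/3) = −0.75 ln(1 − 0.373333) = −0.75 ln(0.626667)
  = −0.75 × (-0.467340) = 0.350505 substitutions/site.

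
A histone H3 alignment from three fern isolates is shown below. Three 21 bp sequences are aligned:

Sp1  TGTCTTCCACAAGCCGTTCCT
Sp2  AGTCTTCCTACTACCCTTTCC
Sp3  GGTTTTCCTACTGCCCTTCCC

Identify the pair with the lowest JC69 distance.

Sp2 and Sp3

Sp1–Sp2: 9/21 differ, p = 0.429, d = 0.635.
Sp1–Sp3: 8/21 differ, p = 0.381, d = 0.532.
Sp2–Sp3: 4/21 differ, p = 0.190, d = 0.220.
The smallest distance is between Sp2 and Sp3.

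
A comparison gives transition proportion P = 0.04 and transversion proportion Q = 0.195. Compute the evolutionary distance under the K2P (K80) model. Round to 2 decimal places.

0.28

Under the Kimura two-parameter model, d = −½ ln(1 − 2P − Q) − ¼ ln(1 − 2Q).
1 − 2P − Q = 0.725, giving −½ ln(0.725) = 0.160792.
1 − 2Q = 0.61, giving −¼ ln(0.61) = 0.123574.
d = 0.160792 + 0.123574 = 0.284366.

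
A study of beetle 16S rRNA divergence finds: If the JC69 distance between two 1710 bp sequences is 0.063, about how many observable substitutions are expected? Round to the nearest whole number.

103

Invert JC69: p = (3/4)(1 − e^(−4d/3)) = 0.75 × (1 − e^(-0.084)) = 0.75 × (1 − 0.919431) = 0.060427.
Expected differing sites = pL ≈ 0.060427 × 1710 = 103.33017 ≈ 103.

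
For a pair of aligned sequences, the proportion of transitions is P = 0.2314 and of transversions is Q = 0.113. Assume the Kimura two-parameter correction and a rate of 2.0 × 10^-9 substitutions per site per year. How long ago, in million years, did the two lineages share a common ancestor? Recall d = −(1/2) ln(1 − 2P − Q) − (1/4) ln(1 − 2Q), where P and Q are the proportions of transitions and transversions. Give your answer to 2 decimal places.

123.21

Under the Kimura two-parameter model, d = −½ ln(1 − 2P − Q) − ¼ ln(1 − 2Q).
1 − 2P − Q = 0.4242, giving −½ ln(0.4242) = 0.428775.
1 − 2Q = 0.774, giving −¼ ln(0.774) = 0.064046.
d = 0.428775 + 0.064046 = 0.492821.
Under a molecular clock d = 2μt, so t = d/(2μ) = 0.492821 / (2 × 2.0 × 10^-9) = 123.21 million years.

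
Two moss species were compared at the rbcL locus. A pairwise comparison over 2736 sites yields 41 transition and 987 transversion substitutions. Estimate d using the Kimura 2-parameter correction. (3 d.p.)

0.567

P = 41/2736 ≈ 0.014985 and Q = 987/2736 ≈ 0.360746.
Under the Kimura two-parameter model, d = −½ ln(1 − 2P − Q) − ¼ ln(1 − 2Q).
1 − 2P − Q = 0.609284, giving −½ ln(0.609284) = 0.247735.
1 − 2Q = 0.278508, giving −¼ ln(0.278508) = 0.319577.
d = 0.247735 + 0.319577 = 0.567312.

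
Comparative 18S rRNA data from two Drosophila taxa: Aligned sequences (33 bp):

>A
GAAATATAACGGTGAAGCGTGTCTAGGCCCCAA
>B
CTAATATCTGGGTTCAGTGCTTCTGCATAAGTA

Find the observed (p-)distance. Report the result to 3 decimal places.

The sequences differ at 18 of 33 positions.
p = 18/33 = 0.545454… ≈ 0.545 (to 3 d.p.).

0.545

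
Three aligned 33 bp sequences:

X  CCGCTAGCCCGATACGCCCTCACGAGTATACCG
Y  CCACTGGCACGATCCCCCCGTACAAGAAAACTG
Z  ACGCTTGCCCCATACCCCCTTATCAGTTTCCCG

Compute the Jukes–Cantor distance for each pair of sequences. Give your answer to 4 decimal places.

X–Y: 11/33 sites differ → p ≈ 0.333333, d = −0.75 ln(1 − 0.444444) = 0.440839 ≈ 0.4408.
X–Z: 9/33 sites differ → p ≈ 0.272727, d = −0.75 ln(1 − 0.363636) = 0.338988 ≈ 0.3390.
Y–Z: 14/33 sites differ → p ≈ 0.424242, d = −0.75 ln(1 − 0.565656) = 0.625439 ≈ 0.6254.

d(X,Y) = 0.4408, d(X,Z) = 0.3390, d(Y,Z) = 0.6254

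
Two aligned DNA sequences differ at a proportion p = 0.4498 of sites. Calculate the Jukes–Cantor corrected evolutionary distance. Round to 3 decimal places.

d = −(3/4) ln(1 − 4p/3) = −0.75 ln(1 − 0.599733) = −0.75 ln(0.400267)
  = −0.75 × (-0.915623) = 0.686717 substitutions/site.

0.687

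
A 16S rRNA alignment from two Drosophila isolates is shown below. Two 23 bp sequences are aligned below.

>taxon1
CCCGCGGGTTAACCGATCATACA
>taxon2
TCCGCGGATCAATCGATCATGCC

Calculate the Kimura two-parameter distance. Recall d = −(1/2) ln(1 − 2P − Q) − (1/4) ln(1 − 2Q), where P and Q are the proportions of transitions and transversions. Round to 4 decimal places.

0.3480

Of 23 sites, 5 differences are transitions and 1 are transversions, so P = 5/23 ≈ 0.217391 and Q = 1/23 ≈ 0.043478.
Under the Kimura two-parameter model, d = −½ ln(1 − 2P − Q) − ¼ ln(1 − 2Q).
1 − 2P − Q = 0.52174, giving −½ ln(0.52174) = 0.325293.
1 − 2Q = 0.913044, giving −¼ ln(0.913044) = 0.022743.
d = 0.325293 + 0.022743 = 0.348036.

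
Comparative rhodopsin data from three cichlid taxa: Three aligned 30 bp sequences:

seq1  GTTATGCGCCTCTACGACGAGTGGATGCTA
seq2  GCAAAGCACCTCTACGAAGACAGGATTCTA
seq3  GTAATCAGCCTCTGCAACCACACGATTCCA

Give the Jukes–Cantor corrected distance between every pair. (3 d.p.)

seq1–seq2: 8/30 sites differ → p ≈ 0.266667, d = −0.75 ln(1 − 0.355556) = 0.329526 ≈ 0.330.
seq1–seq3: 11/30 sites differ → p ≈ 0.366667, d = −0.75 ln(1 − 0.488889) = 0.503376 ≈ 0.503.
seq2–seq3: 11/30 sites differ → p ≈ 0.366667, d = −0.75 ln(1 − 0.488889) = 0.503376 ≈ 0.503.

d(seq1,seq2) = 0.330, d(seq1,seq3) = 0.503, d(seq2,seq3) = 0.503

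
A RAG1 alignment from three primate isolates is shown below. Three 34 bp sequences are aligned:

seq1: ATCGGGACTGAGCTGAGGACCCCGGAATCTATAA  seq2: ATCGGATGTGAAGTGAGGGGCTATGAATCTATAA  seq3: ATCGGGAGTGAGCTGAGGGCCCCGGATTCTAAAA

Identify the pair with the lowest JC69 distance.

seq1–seq2: 10/34 differ, p = 0.294, d = 0.373.
seq1–seq3: 4/34 differ, p = 0.118, d = 0.128.
seq2–seq3: 10/34 differ, p = 0.294, d = 0.373.
The smallest distance is between seq1 and seq3.

seq1 and seq3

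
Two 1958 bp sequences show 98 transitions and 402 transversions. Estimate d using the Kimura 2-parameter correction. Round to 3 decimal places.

P = 98/1958 ≈ 0.050051 and Q = 402/1958 ≈ 0.205312.
Under the Kimura two-parameter model, d = −½ ln(1 − 2P − Q) − ¼ ln(1 − 2Q).
1 − 2P − Q = 0.694586, giving −½ ln(0.694586) = 0.182220.
1 − 2Q = 0.589376, giving −¼ ln(0.589376) = 0.132173.
d = 0.182220 + 0.132173 = 0.314393.

0.314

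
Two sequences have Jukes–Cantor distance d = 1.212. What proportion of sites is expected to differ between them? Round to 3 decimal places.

p = (3/4)(1 − e^(−4d/3)) = 0.75 × (1 − e^(-1.616)) = 0.75 × (1 − 0.198692) = 0.600981.

0.601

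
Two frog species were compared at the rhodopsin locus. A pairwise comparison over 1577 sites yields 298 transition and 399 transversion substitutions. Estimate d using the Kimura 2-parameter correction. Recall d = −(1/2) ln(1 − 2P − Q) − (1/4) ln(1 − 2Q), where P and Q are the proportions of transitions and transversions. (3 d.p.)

P = 298/1577 ≈ 0.188966 and Q = 399/1577 ≈ 0.253012.
Under the Kimura two-parameter model, d = −½ ln(1 − 2P − Q) − ¼ ln(1 − 2Q).
1 − 2P − Q = 0.369056, giving −½ ln(0.369056) = 0.498403.
1 − 2Q = 0.493976, giving −¼ ln(0.493976) = 0.176317.
d = 0.498403 + 0.176317 = 0.674720.

0.675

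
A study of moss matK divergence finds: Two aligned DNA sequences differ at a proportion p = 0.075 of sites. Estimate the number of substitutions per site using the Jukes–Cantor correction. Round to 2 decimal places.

0.08

d = −(3/4) ln(1 − 4p/3) = −0.75 ln(1 − 0.1) = −0.75 ln(0.9)
  = −0.75 × (-0.105361) = 0.079021 substitutions/site.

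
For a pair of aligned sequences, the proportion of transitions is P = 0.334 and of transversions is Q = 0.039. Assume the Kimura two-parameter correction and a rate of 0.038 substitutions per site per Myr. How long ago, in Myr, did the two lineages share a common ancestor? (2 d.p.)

8.34

Under the Kimura two-parameter model, d = −½ ln(1 − 2P − Q) − ¼ ln(1 − 2Q).
1 − 2P − Q = 0.293, giving −½ ln(0.293) = 0.613791.
1 − 2Q = 0.922, giving −¼ ln(0.922) = 0.020303.
d = 0.613791 + 0.020303 = 0.634094.
Under a molecular clock d = 2μt, so t = d/(2μ) = 0.634094 / (2 × 0.038) = 8.34 Myr.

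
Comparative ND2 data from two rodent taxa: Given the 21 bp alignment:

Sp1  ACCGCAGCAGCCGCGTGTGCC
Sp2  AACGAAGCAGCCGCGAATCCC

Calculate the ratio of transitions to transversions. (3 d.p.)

0.250

Transitions are A↔G and C↔T; transversions are all other mismatches.
Transitions: 1. Transversions: 4.
R = 1/4 = 0.250.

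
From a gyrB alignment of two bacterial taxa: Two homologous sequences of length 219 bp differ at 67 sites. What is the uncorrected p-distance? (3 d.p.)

0.306

p = 67/219 = 0.305936… ≈ 0.306 (to 3 d.p.).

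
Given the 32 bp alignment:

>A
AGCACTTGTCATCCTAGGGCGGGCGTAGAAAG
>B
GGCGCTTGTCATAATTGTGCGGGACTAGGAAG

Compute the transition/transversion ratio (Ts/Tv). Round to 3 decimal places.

0.500

Transitions are A↔G and C↔T; transversions are all other mismatches.
Transitions: 3. Transversions: 6.
R = 3/6 = 0.500.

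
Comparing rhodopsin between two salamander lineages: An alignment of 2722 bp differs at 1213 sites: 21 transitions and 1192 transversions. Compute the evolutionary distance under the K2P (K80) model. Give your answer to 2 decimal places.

0.82

P = 21/2722 ≈ 0.007715 and Q = 1192/2722 ≈ 0.437913.
Under the Kimura two-parameter model, d = −½ ln(1 − 2P − Q) − ¼ ln(1 − 2Q).
1 − 2P − Q = 0.546657, giving −½ ln(0.546657) = 0.301967.
1 − 2Q = 0.124174, giving −¼ ln(0.124174) = 0.521518.
d = 0.301967 + 0.521518 = 0.823485.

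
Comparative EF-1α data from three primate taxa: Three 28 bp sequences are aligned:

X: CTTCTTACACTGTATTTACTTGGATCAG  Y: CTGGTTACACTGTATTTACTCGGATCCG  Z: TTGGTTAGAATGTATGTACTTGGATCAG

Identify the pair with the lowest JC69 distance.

X–Y: 4/28 differ, p = 0.143, d = 0.158.
X–Z: 6/28 differ, p = 0.214, d = 0.252.
Y–Z: 6/28 differ, p = 0.214, d = 0.252.
The smallest distance is between X and Y.

X and Y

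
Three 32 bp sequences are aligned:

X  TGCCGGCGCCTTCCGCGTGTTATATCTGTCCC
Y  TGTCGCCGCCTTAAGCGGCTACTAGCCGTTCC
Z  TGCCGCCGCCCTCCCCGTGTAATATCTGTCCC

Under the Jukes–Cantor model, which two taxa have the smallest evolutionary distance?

X and Z

X–Y: 11/32 differ, p = 0.344, d = 0.460.
X–Z: 4/32 differ, p = 0.125, d = 0.137.
Y–Z: 11/32 differ, p = 0.344, d = 0.460.
The smallest distance is between X and Z.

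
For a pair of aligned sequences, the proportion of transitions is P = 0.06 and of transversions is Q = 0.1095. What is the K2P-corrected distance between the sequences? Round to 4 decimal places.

Under the Kimura two-parameter model, d = −½ ln(1 − 2P − Q) − ¼ ln(1 − 2Q).
1 − 2P − Q = 0.7705, giving −½ ln(0.7705) = 0.130358.
1 − 2Q = 0.781, giving −¼ ln(0.781) = 0.061795.
d = 0.130358 + 0.061795 = 0.192153.

0.1922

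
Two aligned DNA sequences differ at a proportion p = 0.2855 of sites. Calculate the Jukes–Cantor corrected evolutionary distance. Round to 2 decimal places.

0.36

d = −(3/4) ln(1 − 4p/3) = −0.75 ln(1 − 0.380667) = −0.75 ln(0.619333)
  = −0.75 × (-0.479112) = 0.359334 substitutions/site.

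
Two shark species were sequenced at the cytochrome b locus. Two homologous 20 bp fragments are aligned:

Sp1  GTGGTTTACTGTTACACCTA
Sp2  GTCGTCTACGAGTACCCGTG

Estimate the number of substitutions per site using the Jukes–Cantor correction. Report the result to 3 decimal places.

0.572

The sequences differ at 8 of 20 sites (3, 6, 10, 11, 12, 16, 18, 20), so p = 8/20 = 0.4.
d = −(3/4) ln(1 − 4p/3) = −0.75 ln(1 − 0.533333) = −0.75 ln(0.466667)
  = −0.75 × (-0.762139) = 0.571604 substitutions/site.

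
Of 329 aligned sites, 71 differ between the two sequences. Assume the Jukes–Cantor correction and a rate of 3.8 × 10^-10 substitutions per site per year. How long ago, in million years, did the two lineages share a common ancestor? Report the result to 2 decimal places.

334.85

p = 71/329 ≈ 0.215805.
d = −(3/4) ln(1 − 4p/3) = −0.75 ln(1 − 0.28774) = −0.75 ln(0.71226)
  = −0.75 × (-0.339312) = 0.254484 substitutions/site.
Under a molecular clock d = 2μt, so t = d/(2μ) = 0.254484 / (2 × 3.8 × 10^-10) = 334.85 million years.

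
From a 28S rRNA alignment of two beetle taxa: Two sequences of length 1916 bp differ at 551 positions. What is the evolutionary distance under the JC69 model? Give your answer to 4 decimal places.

p = 551/1916 ≈ 0.287578.
d = −(3/4) ln(1 − 4p/3) = −0.75 ln(1 − 0.383437) = −0.75 ln(0.616563)
  = −0.75 × (-0.483595) = 0.362696 substitutions/site.

0.3627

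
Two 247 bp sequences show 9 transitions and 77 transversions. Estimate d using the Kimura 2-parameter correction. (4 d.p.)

0.4870

P = 9/247 ≈ 0.036437 and Q = 77/247 ≈ 0.311741.
Under the Kimura two-parameter model, d = −½ ln(1 − 2P − Q) − ¼ ln(1 − 2Q).
1 − 2P − Q = 0.615385, giving −½ ln(0.615385) = 0.242754.
1 − 2Q = 0.376518, giving −¼ ln(0.376518) = 0.244197.
d = 0.242754 + 0.244197 = 0.486951.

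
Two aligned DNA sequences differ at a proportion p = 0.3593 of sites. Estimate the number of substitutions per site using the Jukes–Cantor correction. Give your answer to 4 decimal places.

d = −(3/4) ln(1 − 4p/3) = −0.75 ln(1 − 0.479067) = −0.75 ln(0.520933)
  = −0.75 × (-0.652134) = 0.489101 substitutions/site.

0.4891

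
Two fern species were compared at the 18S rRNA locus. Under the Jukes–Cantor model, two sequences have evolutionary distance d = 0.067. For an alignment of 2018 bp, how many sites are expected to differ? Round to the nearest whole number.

Invert JC69: p = (3/4)(1 − e^(−4d/3)) = 0.75 × (1 − e^(-0.089333)) = 0.75 × (1 − 0.914541) = 0.064094.
Expected differing sites = pL ≈ 0.064094 × 2018 = 129.341692 ≈ 129.

129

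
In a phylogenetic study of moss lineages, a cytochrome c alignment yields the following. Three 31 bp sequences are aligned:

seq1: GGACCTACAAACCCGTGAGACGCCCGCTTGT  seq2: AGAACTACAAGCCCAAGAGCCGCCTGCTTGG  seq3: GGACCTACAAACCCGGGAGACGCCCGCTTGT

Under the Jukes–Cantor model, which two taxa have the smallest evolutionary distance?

seq1 and seq3

seq1–seq2: 8/31 differ, p = 0.258, d = 0.316.
seq1–seq3: 1/31 differ, p = 0.032, d = 0.033.
seq2–seq3: 8/31 differ, p = 0.258, d = 0.316.
The smallest distance is between seq1 and seq3.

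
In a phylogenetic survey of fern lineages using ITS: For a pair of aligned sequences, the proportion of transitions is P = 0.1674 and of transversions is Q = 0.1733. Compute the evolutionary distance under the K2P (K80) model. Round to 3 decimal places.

Under the Kimura two-parameter model, d = −½ ln(1 − 2P − Q) − ¼ ln(1 − 2Q).
1 − 2P − Q = 0.4919, giving −½ ln(0.4919) = 0.354740.
1 − 2Q = 0.6534, giving −¼ ln(0.6534) = 0.106391.
d = 0.354740 + 0.106391 = 0.461131.

0.461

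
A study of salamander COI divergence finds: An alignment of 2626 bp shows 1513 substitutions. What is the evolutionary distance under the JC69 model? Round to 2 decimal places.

p = 1513/2626 ≈ 0.576161.
d = −(3/4) ln(1 − 4p/3) = −0.75 ln(1 − 0.768215) = −0.75 ln(0.231785)
  = −0.75 × (-1.461945) = 1.096459 substitutions/site.

1.10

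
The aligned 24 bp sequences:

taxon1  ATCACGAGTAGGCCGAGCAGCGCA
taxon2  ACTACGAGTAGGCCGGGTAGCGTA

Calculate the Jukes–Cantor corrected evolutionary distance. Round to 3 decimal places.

0.244

The sequences differ at 5 of 24 sites (2, 3, 16, 18, 23), so p = 5/24 ≈ 0.208333.
d = −(3/4) ln(1 − 4p/3) = −0.75 ln(1 − 0.277777) = −0.75 ln(0.722223)
  = −0.75 × (-0.325421) = 0.244066 substitutions/site.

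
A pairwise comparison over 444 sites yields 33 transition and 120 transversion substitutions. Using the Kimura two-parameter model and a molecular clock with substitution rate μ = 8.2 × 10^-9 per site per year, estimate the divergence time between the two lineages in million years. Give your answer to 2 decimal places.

28.41

P = 33/444 ≈ 0.074324 and Q = 120/444 ≈ 0.27027.
Under the Kimura two-parameter model, d = −½ ln(1 − 2P − Q) − ¼ ln(1 − 2Q).
1 − 2P − Q = 0.581082, giving −½ ln(0.581082) = 0.271432.
1 − 2Q = 0.45946, giving −¼ ln(0.45946) = 0.194426.
d = 0.271432 + 0.194426 = 0.465858.
Under a molecular clock d = 2μt, so t = d/(2μ) = 0.465858 / (2 × 8.2 × 10^-9) = 28.41 million years.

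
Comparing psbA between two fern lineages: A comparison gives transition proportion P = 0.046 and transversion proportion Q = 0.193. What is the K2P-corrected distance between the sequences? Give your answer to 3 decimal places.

Under the Kimura two-parameter model, d = −½ ln(1 − 2P − Q) − ¼ ln(1 − 2Q).
1 − 2P − Q = 0.715, giving −½ ln(0.715) = 0.167736.
1 − 2Q = 0.614, giving −¼ ln(0.614) = 0.121940.
d = 0.167736 + 0.121940 = 0.289676.

0.290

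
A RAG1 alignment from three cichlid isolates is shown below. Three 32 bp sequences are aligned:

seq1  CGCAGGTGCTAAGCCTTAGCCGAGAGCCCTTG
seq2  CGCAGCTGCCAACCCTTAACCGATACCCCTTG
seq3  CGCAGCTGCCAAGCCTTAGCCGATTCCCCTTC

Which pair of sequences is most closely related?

seq2 and seq3

seq1–seq2: 6/32 differ, p = 0.188, d = 0.216.
seq1–seq3: 6/32 differ, p = 0.188, d = 0.216.
seq2–seq3: 4/32 differ, p = 0.125, d = 0.137.
The smallest distance is between seq2 and seq3.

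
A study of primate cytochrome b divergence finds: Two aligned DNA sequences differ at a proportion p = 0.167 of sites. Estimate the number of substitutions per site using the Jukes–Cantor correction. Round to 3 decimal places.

d = −(3/4) ln(1 − 4p/3) = −0.75 ln(1 − 0.222667) = −0.75 ln(0.777333)
  = −0.75 × (-0.251886) = 0.188915 substitutions/site.

0.189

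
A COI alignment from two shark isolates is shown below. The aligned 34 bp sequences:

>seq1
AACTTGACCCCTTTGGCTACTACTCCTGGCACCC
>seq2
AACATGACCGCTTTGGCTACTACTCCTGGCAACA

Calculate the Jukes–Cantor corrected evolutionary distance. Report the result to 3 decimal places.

0.128

The sequences differ at 4 of 34 sites (4, 10, 32, 34), so p = 4/34 ≈ 0.117647.
d = −(3/4) ln(1 − 4p/3) = −0.75 ln(1 − 0.156863) = −0.75 ln(0.843137)
  = −0.75 × (-0.170626) = 0.127970 substitutions/site.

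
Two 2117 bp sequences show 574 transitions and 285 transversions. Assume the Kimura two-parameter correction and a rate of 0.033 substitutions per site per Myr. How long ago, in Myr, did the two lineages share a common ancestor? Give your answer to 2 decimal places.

9.75

P = 574/2117 ≈ 0.271138 and Q = 285/2117 ≈ 0.134624.
Under the Kimura two-parameter model, d = −½ ln(1 − 2P − Q) − ¼ ln(1 − 2Q).
1 − 2P − Q = 0.3231, giving −½ ln(0.3231) = 0.564897.
1 − 2Q = 0.730752, giving −¼ ln(0.730752) = 0.078420.
d = 0.564897 + 0.078420 = 0.643317.
Under a molecular clock d = 2μt, so t = d/(2μ) = 0.643317 / (2 × 0.033) = 9.75 Myr.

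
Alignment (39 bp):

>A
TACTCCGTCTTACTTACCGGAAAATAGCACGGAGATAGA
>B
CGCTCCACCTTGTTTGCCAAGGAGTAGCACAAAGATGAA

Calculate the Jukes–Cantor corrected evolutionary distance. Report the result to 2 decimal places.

The sequences differ at 16 of 39 sites, so p = 16/39 ≈ 0.410256.
d = −(3/4) ln(1 − 4p/3) = −0.75 ln(1 − 0.547008) = −0.75 ln(0.452992)
  = −0.75 × (-0.791881) = 0.593911 substitutions/site.

0.59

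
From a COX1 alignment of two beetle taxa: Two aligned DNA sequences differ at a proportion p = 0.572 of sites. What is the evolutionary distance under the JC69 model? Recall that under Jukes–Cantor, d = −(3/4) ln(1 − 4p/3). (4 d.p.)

1.0787

d = −(3/4) ln(1 − 4p/3) = −0.75 ln(1 − 0.762667) = −0.75 ln(0.237333)
  = −0.75 × (-1.438291) = 1.078718 substitutions/site.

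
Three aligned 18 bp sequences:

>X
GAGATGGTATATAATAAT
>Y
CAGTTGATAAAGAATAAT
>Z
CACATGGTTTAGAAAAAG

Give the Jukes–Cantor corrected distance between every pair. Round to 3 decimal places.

X–Y: 5/18 sites differ → p ≈ 0.277778, d = −0.75 ln(1 − 0.370371) = 0.346968 ≈ 0.347.
X–Z: 6/18 sites differ → p ≈ 0.333333, d = −0.75 ln(1 − 0.444444) = 0.440839 ≈ 0.441.
Y–Z: 7/18 sites differ → p ≈ 0.388889, d = −0.75 ln(1 − 0.518519) = 0.548166 ≈ 0.548.

d(X,Y) = 0.347, d(X,Z) = 0.441, d(Y,Z) = 0.548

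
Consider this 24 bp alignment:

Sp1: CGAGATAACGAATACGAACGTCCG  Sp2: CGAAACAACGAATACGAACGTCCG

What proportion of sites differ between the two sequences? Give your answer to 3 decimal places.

The sequences differ at 2 of 24 positions (sites 4, 6).
p = 2/24 = 0.083333… ≈ 0.083 (to 3 d.p.).

0.083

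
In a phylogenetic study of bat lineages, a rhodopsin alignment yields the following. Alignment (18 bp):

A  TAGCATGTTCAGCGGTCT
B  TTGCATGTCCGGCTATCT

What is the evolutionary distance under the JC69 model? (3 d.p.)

0.347

The sequences differ at 5 of 18 sites (2, 9, 11, 14, 15), so p = 5/18 ≈ 0.277778.
d = −(3/4) ln(1 − 4p/3) = −0.75 ln(1 − 0.370371) = −0.75 ln(0.629629)
  = −0.75 × (-0.462625) = 0.346969 substitutions/site.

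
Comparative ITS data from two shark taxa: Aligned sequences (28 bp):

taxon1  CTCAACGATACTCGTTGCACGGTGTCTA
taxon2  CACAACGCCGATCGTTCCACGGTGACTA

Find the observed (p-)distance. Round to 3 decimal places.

The sequences differ at 7 of 28 positions (sites 2, 8, 9, 10, 11, 17, 25).
p = 7/28 = 0.250.

0.250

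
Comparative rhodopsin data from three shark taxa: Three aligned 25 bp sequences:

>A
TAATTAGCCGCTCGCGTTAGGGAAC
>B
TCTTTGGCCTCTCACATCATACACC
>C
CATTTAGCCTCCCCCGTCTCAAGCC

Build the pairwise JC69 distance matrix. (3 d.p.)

A–B: 11/25 sites differ → p = 0.44, d = −0.75 ln(1 − 0.586667) = 0.662626 ≈ 0.663.
A–C: 12/25 sites differ → p = 0.48, d = −0.75 ln(1 − 0.64) = 0.766238 ≈ 0.766.
B–C: 10/25 sites differ → p = 0.4, d = −0.75 ln(1 − 0.533333) = 0.571605 ≈ 0.572.

d(A,B) = 0.663, d(A,C) = 0.766, d(B,C) = 0.572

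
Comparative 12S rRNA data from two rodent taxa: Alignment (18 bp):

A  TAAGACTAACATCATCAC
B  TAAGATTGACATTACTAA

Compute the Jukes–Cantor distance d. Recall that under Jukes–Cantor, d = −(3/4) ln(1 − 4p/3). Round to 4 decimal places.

0.4408

The sequences differ at 6 of 18 sites (6, 8, 13, 15, 16, 18), so p = 6/18 ≈ 0.333333.
d = −(3/4) ln(1 − 4p/3) = −0.75 ln(1 − 0.444444) = −0.75 ln(0.555556)
  = −0.75 × (-0.587786) = 0.440840 substitutions/site.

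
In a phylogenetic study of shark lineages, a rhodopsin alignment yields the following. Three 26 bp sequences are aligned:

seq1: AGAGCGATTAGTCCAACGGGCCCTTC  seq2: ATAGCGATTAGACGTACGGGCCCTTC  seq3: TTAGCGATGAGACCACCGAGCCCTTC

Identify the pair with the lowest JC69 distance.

seq1 and seq2

seq1–seq2: 4/26 differ, p = 0.154, d = 0.172.
seq1–seq3: 6/26 differ, p = 0.231, d = 0.276.
seq2–seq3: 6/26 differ, p = 0.231, d = 0.276.
The smallest distance is between seq1 and seq2.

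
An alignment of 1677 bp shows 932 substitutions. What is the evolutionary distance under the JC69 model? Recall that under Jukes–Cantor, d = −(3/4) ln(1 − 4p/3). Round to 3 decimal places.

p = 932/1677 ≈ 0.555754.
d = −(3/4) ln(1 − 4p/3) = −0.75 ln(1 − 0.741005) = −0.75 ln(0.258995)
  = −0.75 × (-1.350947) = 1.013210 substitutions/site.

1.013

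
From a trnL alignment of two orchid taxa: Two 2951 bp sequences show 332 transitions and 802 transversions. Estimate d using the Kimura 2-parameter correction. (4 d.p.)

0.5394

P = 332/2951 ≈ 0.112504 and Q = 802/2951 ≈ 0.271772.
Under the Kimura two-parameter model, d = −½ ln(1 − 2P − Q) − ¼ ln(1 − 2Q).
1 − 2P − Q = 0.50322, giving −½ ln(0.50322) = 0.343364.
1 − 2Q = 0.456456, giving −¼ ln(0.456456) = 0.196066.
d = 0.343364 + 0.196066 = 0.539430.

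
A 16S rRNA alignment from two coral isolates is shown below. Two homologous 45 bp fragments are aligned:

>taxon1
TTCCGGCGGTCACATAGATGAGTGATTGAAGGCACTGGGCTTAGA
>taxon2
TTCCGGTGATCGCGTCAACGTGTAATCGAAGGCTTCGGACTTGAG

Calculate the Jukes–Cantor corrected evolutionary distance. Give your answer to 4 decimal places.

0.5254

The sequences differ at 17 of 45 sites, so p = 17/45 ≈ 0.377778.
d = −(3/4) ln(1 − 4p/3) = −0.75 ln(1 − 0.503704) = −0.75 ln(0.496296)
  = −0.75 × (-0.700583) = 0.525437 substitutions/site.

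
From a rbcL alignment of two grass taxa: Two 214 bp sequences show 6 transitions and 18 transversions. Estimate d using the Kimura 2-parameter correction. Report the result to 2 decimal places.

0.12

P = 6/214 ≈ 0.028037 and Q = 18/214 ≈ 0.084112.
Under the Kimura two-parameter model, d = −½ ln(1 − 2P − Q) − ¼ ln(1 − 2Q).
1 − 2P − Q = 0.859814, giving −½ ln(0.859814) = 0.075520.
1 − 2Q = 0.831776, giving −¼ ln(0.831776) = 0.046048.
d = 0.075520 + 0.046048 = 0.121568.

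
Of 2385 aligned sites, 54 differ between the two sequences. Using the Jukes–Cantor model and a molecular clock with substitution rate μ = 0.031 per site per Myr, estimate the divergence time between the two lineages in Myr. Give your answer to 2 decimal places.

p = 54/2385 ≈ 0.022642.
d = −(3/4) ln(1 − 4p/3) = −0.75 ln(1 − 0.030189) = −0.75 ln(0.969811)
  = −0.75 × (-0.030654) = 0.022991 substitutions/site.
Under a molecular clock d = 2μt, so t = d/(2μ) = 0.022991 / (2 × 0.031) = 0.37 Myr.

0.37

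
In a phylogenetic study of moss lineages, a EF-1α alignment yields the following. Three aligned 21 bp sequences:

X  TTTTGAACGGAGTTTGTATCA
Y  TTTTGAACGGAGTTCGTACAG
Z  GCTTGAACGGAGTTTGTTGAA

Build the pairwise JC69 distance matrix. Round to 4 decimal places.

X–Y: 4/21 sites differ → p ≈ 0.190476, d = −0.75 ln(1 − 0.253968) = 0.219740 ≈ 0.2197.
X–Z: 5/21 sites differ → p ≈ 0.238095, d = −0.75 ln(1 − 0.31746) = 0.286451 ≈ 0.2865.
Y–Z: 6/21 sites differ → p ≈ 0.285714, d = −0.75 ln(1 − 0.380952) = 0.359679 ≈ 0.3597.

d(X,Y) = 0.2197, d(X,Z) = 0.2865, d(Y,Z) = 0.3597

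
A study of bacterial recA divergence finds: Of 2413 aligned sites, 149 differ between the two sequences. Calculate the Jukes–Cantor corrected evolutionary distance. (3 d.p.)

0.064

p = 149/2413 ≈ 0.061749.
d = −(3/4) ln(1 − 4p/3) = −0.75 ln(1 − 0.082332) = −0.75 ln(0.917668)
  = −0.75 × (-0.085920) = 0.064440 substitutions/site.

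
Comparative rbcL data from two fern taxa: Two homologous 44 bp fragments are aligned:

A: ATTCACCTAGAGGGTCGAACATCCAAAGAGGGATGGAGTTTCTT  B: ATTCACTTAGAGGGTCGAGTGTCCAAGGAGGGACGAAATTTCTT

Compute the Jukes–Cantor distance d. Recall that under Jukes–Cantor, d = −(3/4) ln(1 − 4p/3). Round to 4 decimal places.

The sequences differ at 8 of 44 sites (7, 19, 20, 21, 27, 34, 36, 38), so p = 8/44 ≈ 0.181818.
d = −(3/4) ln(1 − 4p/3) = −0.75 ln(1 − 0.242424) = −0.75 ln(0.757576)
  = −0.75 × (-0.277631) = 0.208223 substitutions/site.

0.2082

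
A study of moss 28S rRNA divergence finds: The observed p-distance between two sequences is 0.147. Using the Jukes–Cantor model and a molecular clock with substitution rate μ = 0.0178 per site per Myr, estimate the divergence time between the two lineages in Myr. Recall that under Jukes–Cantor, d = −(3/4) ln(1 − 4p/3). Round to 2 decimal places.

4.60

d = −(3/4) ln(1 − 4p/3) = −0.75 ln(1 − 0.196) = −0.75 ln(0.804)
  = −0.75 × (-0.218156) = 0.163617 substitutions/site.
Under a molecular clock d = 2μt, so t = d/(2μ) = 0.163617 / (2 × 0.0178) = 4.60 Myr.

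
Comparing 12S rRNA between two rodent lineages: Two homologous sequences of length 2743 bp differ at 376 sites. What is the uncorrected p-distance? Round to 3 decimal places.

p = 376/2743 = 0.137076… ≈ 0.137 (to 3 d.p.).

0.137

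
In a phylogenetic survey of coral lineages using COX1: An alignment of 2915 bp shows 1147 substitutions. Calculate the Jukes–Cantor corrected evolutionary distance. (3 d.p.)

p = 1147/2915 ≈ 0.393482.
d = −(3/4) ln(1 − 4p/3) = −0.75 ln(1 − 0.524643) = −0.75 ln(0.475357)
  = −0.75 × (-0.743689) = 0.557767 substitutions/site.

0.558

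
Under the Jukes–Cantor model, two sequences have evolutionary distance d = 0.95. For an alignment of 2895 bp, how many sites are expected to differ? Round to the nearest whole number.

Invert JC69: p = (3/4)(1 − e^(−4d/3)) = 0.75 × (1 − e^(-1.266667)) = 0.75 × (1 − 0.281769) = 0.538673.
Expected differing sites = pL ≈ 0.538673 × 2895 = 1559.458335 ≈ 1559.

1559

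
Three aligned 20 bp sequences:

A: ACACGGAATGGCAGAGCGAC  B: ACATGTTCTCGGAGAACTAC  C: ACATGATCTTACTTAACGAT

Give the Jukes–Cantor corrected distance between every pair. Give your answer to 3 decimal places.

d(A,B) = 0.572, d(A,C) = 0.824, d(B,C) = 0.572

A–B: 8/20 sites differ → p = 0.4, d = −0.75 ln(1 − 0.533333) = 0.571605 ≈ 0.572.
A–C: 10/20 sites differ → p = 0.5, d = −0.75 ln(1 − 0.666667) = 0.823960 ≈ 0.824.
B–C: 8/20 sites differ → p = 0.4, d = −0.75 ln(1 − 0.533333) = 0.571605 ≈ 0.572.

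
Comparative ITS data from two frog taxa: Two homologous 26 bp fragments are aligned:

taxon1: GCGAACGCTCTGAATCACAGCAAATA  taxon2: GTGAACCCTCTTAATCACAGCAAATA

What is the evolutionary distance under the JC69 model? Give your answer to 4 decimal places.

The sequences differ at 3 of 26 sites (2, 7, 12), so p = 3/26 ≈ 0.115385.
d = −(3/4) ln(1 − 4p/3) = −0.75 ln(1 − 0.153847) = −0.75 ln(0.846153)
  = −0.75 × (-0.167055) = 0.125291 substitutions/site.

0.1253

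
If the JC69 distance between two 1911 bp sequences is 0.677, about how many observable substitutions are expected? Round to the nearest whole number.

852

Invert JC69: p = (3/4)(1 − e^(−4d/3)) = 0.75 × (1 − e^(-0.902667)) = 0.75 × (1 − 0.405487) = 0.445885.
Expected differing sites = pL ≈ 0.445885 × 1911 = 852.086235 ≈ 852.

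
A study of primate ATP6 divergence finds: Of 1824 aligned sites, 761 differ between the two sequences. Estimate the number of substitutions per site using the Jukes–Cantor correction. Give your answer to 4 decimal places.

0.6094

p = 761/1824 ≈ 0.417215.
d = −(3/4) ln(1 − 4p/3) = −0.75 ln(1 − 0.556287) = −0.75 ln(0.443713)
  = −0.75 × (-0.812577) = 0.609433 substitutions/site.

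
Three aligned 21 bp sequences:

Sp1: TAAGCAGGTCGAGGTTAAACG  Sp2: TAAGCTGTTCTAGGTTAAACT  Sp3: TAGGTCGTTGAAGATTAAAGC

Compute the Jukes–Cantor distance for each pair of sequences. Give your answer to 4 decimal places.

d(Sp1,Sp2) = 0.2197, d(Sp1,Sp3) = 0.6355, d(Sp2,Sp3) = 0.5319

Sp1–Sp2: 4/21 sites differ → p ≈ 0.190476, d = −0.75 ln(1 − 0.253968) = 0.219740 ≈ 0.2197.
Sp1–Sp3: 9/21 sites differ → p ≈ 0.428571, d = −0.75 ln(1 − 0.571428) = 0.635472 ≈ 0.6355.
Sp2–Sp3: 8/21 sites differ → p ≈ 0.380952, d = −0.75 ln(1 − 0.507936) = 0.531860 ≈ 0.5319.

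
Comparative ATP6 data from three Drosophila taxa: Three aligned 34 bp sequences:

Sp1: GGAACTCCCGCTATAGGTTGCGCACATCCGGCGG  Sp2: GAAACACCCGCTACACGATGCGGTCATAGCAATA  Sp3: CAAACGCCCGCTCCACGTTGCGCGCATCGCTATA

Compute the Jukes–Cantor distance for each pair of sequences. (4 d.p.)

d(Sp1,Sp2) = 0.5972, d(Sp1,Sp3) = 0.5347, d(Sp2,Sp3) = 0.2824

Sp1–Sp2: 14/34 sites differ → p ≈ 0.411765, d = −0.75 ln(1 − 0.54902) = 0.597249 ≈ 0.5972.
Sp1–Sp3: 13/34 sites differ → p ≈ 0.382353, d = −0.75 ln(1 − 0.509804) = 0.534712 ≈ 0.5347.
Sp2–Sp3: 8/34 sites differ → p ≈ 0.235294, d = −0.75 ln(1 − 0.313725) = 0.282358 ≈ 0.2824.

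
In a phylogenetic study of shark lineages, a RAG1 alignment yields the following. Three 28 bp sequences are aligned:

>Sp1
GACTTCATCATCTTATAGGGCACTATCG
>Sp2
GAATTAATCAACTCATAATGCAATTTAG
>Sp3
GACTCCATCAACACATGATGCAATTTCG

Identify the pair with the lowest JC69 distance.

Sp2 and Sp3

Sp1–Sp2: 9/28 differ, p = 0.321, d = 0.420.
Sp1–Sp3: 9/28 differ, p = 0.321, d = 0.420.
Sp2–Sp3: 6/28 differ, p = 0.214, d = 0.252.
The smallest distance is between Sp2 and Sp3.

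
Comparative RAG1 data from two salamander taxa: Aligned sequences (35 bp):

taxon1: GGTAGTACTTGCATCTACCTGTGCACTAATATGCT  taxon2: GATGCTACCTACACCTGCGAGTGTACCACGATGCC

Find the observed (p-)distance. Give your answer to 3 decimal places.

0.400

The sequences differ at 14 of 35 positions.
p = 14/35 = 0.400.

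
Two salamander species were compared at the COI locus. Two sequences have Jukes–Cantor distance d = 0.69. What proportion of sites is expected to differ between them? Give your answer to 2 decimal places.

0.45

p = (3/4)(1 − e^(−4d/3)) = 0.75 × (1 − e^(-0.92)) = 0.75 × (1 − 0.398519) = 0.451111.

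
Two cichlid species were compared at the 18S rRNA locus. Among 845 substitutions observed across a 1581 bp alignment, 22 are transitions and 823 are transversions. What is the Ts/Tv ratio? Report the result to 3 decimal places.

R = 22/823 = 0.026731… ≈ 0.027 (to 3 d.p.).

0.027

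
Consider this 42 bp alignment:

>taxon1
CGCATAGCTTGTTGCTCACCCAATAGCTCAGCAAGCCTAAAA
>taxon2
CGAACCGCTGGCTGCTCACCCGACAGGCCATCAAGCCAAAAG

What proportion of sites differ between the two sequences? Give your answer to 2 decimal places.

The sequences differ at 12 of 42 positions.
p = 12/42 = 0.285714… ≈ 0.29 (to 2 d.p.).

0.29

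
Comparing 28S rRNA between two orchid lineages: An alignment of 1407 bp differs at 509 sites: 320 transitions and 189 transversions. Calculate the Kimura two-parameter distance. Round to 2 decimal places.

0.52

P = 320/1407 ≈ 0.227434 and Q = 189/1407 ≈ 0.134328.
Under the Kimura two-parameter model, d = −½ ln(1 − 2P − Q) − ¼ ln(1 − 2Q).
1 − 2P − Q = 0.410804, giving −½ ln(0.410804) = 0.444820.
1 − 2Q = 0.731344, giving −¼ ln(0.731344) = 0.078218.
d = 0.444820 + 0.078218 = 0.523038.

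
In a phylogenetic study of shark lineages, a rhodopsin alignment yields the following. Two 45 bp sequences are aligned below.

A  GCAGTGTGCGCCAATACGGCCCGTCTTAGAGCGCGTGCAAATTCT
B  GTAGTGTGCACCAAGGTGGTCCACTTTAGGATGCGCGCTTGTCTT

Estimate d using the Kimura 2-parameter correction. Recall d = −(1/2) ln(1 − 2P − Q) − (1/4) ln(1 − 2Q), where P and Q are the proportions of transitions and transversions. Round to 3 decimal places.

0.697

Of 45 sites, 15 differences are transitions and 3 are transversions, so P = 15/45 ≈ 0.333333 and Q = 3/45 ≈ 0.066667.
Under the Kimura two-parameter model, d = −½ ln(1 − 2P − Q) − ¼ ln(1 − 2Q).
1 − 2P − Q = 0.266667, giving −½ ln(0.266667) = 0.660877.
1 − 2Q = 0.866666, giving −¼ ln(0.866666) = 0.035775.
d = 0.660877 + 0.035775 = 0.696652.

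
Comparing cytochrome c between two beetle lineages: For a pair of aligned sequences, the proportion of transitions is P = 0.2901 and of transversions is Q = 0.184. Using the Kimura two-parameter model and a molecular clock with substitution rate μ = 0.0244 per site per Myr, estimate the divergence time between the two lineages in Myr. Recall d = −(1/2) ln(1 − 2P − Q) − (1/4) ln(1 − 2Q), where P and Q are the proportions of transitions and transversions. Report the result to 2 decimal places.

Under the Kimura two-parameter model, d = −½ ln(1 − 2P − Q) − ¼ ln(1 − 2Q).
1 − 2P − Q = 0.2358, giving −½ ln(0.2358) = 0.722386.
1 − 2Q = 0.632, giving −¼ ln(0.632) = 0.114716.
d = 0.722386 + 0.114716 = 0.837102.
Under a molecular clock d = 2μt, so t = d/(2μ) = 0.837102 / (2 × 0.0244) = 17.15 Myr.

17.15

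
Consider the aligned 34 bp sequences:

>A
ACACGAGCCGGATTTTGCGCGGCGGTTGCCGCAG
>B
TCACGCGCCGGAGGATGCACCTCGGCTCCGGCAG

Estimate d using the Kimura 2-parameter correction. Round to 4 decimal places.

Of 34 sites, 2 differences are transitions and 9 are transversions, so P = 2/34 ≈ 0.058824 and Q = 9/34 ≈ 0.264706.
Under the Kimura two-parameter model, d = −½ ln(1 − 2P − Q) − ¼ ln(1 − 2Q).
1 − 2P − Q = 0.617646, giving −½ ln(0.617646) = 0.240920.
1 − 2Q = 0.470588, giving −¼ ln(0.470588) = 0.188443.
d = 0.240920 + 0.188443 = 0.429363.

0.4294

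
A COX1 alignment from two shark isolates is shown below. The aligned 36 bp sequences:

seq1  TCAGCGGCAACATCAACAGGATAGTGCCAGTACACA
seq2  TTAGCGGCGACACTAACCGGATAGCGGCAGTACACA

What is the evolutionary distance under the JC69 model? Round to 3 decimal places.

0.225

The sequences differ at 7 of 36 sites (2, 9, 13, 14, 18, 25, 27), so p = 7/36 ≈ 0.194444.
d = −(3/4) ln(1 − 4p/3) = −0.75 ln(1 − 0.259259) = −0.75 ln(0.740741)
  = −0.75 × (-0.300104) = 0.225078 substitutions/site.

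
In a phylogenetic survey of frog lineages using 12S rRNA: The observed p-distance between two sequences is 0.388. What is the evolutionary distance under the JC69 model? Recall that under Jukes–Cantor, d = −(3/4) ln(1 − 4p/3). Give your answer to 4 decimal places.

d = −(3/4) ln(1 − 4p/3) = −0.75 ln(1 − 0.517333) = −0.75 ln(0.482667)
  = −0.75 × (-0.728428) = 0.546321 substitutions/site.

0.5463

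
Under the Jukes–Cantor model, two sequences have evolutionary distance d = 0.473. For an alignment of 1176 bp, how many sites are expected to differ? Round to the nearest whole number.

413

Invert JC69: p = (3/4)(1 − e^(−4d/3)) = 0.75 × (1 − e^(-0.630667)) = 0.75 × (1 − 0.532237) = 0.350822.
Expected differing sites = pL ≈ 0.350822 × 1176 = 412.566672 ≈ 413.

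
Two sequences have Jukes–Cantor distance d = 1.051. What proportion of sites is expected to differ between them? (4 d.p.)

0.5653

p = (3/4)(1 − e^(−4d/3)) = 0.75 × (1 − e^(-1.401333)) = 0.75 × (1 − 0.246268) = 0.565299.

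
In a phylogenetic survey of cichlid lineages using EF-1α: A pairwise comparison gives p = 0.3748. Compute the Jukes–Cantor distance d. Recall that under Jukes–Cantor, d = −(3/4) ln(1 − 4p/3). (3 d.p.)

0.519

d = −(3/4) ln(1 − 4p/3) = −0.75 ln(1 − 0.499733) = −0.75 ln(0.500267)
  = −0.75 × (-0.692613) = 0.519460 substitutions/site.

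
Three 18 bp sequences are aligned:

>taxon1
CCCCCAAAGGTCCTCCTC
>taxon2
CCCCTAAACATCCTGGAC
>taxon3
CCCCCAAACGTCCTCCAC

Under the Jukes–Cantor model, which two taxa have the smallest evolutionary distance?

taxon1 and taxon3

taxon1–taxon2: 6/18 differ, p = 0.333, d = 0.441.
taxon1–taxon3: 2/18 differ, p = 0.111, d = 0.120.
taxon2–taxon3: 4/18 differ, p = 0.222, d = 0.264.
The smallest distance is between taxon1 and taxon3.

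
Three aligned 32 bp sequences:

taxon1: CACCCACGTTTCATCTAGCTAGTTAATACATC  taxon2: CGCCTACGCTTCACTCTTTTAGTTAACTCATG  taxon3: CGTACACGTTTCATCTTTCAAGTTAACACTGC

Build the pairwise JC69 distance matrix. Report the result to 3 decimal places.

d(taxon1,taxon2) = 0.520, d(taxon1,taxon3) = 0.353, d(taxon2,taxon3) = 0.585

taxon1–taxon2: 12/32 sites differ → p = 0.375, d = −0.75 ln(1 − 0.5) = 0.519860 ≈ 0.520.
taxon1–taxon3: 9/32 sites differ → p = 0.28125, d = −0.75 ln(1 − 0.375) = 0.352503 ≈ 0.353.
taxon2–taxon3: 13/32 sites differ → p = 0.40625, d = −0.75 ln(1 − 0.541667) = 0.585119 ≈ 0.585.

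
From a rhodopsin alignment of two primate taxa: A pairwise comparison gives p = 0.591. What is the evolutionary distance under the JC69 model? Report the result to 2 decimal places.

d = −(3/4) ln(1 − 4p/3) = −0.75 ln(1 − 0.788) = −0.75 ln(0.212)
  = −0.75 × (-1.551169) = 1.163377 substitutions/site.

1.16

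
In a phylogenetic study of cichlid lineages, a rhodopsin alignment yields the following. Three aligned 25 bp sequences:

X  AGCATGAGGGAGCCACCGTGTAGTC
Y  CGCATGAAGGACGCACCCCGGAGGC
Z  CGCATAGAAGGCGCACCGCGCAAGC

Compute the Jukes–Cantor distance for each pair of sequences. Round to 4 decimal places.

X–Y: 8/25 sites differ → p = 0.32, d = −0.75 ln(1 − 0.426667) = 0.417216 ≈ 0.4172.
X–Z: 12/25 sites differ → p = 0.48, d = −0.75 ln(1 − 0.64) = 0.766238 ≈ 0.7662.
Y–Z: 7/25 sites differ → p = 0.28, d = −0.75 ln(1 − 0.373333) = 0.350505 ≈ 0.3505.

d(X,Y) = 0.4172, d(X,Z) = 0.7662, d(Y,Z) = 0.3505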